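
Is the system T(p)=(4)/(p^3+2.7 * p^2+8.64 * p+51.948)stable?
Denominator: p^3 + 2.7*p^2 + 8.64*p + 51.948 = (p + 3.9)(p^2 - 1.2*p + 13.32). Poles: -3.9, 0.6 + 3.6j, 0.6 - 3.6j. All Re(p)<0: No (unstable)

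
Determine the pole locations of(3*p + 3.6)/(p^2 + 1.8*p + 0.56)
Set denominator = 0: p^2 + 1.8*p + 0.56 = (p + 1.4)(p + 0.4) = 0 → Poles: -0.4, -1.4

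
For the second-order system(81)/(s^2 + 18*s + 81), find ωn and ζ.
Standard form: ωn²/(s²+2ζωn·s+ωn²).
const=81=ωn² → ωn=9, s coeff=18=2ζωn → ζ=1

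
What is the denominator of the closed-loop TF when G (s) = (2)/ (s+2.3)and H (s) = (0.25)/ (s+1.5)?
Characteristic poly = G_den * H_den + G_num * H_num = (s^2 + 3.8*s + 3.45) + (0.5) = s^2 + 3.8*s + 3.95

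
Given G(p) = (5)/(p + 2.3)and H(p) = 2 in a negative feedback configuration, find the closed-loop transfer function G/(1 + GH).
Closed-loop T = G/(1+GH).
Numerator: G_num * H_den = 5.
Denominator: G_den * H_den + G_num * H_num = (p + 2.3) + (10) = p + 12.3.
T(p) = (5)/(p + 12.3)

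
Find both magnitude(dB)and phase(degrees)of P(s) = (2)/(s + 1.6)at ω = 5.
Substitute s = j*5: P(j5) = 0.11611 - 0.362845j.
|P| = 20*log₁₀(sqrt(Re²+Im²)) = -8.38 dB.
∠P = atan2(Im, Re) = -72.26°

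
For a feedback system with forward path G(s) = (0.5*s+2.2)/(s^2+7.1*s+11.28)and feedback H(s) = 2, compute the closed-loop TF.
Closed-loop T = G/(1+GH).
Numerator: G_num * H_den = 0.5*s + 2.2.
Denominator: G_den * H_den + G_num * H_num = (s^2 + 7.1*s + 11.28) + (s + 4.4) = s^2 + 8.1*s + 15.68.
T(s) = (0.5*s + 2.2)/(s^2 + 8.1*s + 15.68)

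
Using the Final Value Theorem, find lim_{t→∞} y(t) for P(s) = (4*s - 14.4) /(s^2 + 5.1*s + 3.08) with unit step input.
FVT: lim_{t→∞} y(t) = lim_{s→0} s*Y(s) where Y(s) = P(s)/s.
= lim_{s→0} P(s) = P(0) = num(0)/den(0) = -14.4/3.08 = -4.675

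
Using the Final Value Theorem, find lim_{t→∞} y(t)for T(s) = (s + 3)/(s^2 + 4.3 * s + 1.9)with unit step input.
FVT: lim_{t→∞} y(t) = lim_{s→0} s*Y(s) where Y(s) = T(s)/s.
= lim_{s→0} T(s) = T(0) = num(0)/den(0) = 3/1.9 = 1.579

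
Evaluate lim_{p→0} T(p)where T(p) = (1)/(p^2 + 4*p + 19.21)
DC gain = T(0) = num(0)/den(0) = 1/19.21 = 0.05206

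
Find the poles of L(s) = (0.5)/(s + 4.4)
Set denominator = 0: s + 4.4 = 0 → Poles: -4.4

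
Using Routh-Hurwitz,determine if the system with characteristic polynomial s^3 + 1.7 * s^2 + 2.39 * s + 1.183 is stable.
Routh array:
s^3: [1, 2.39]; s^2: [1.7, 1.183]; s^1: [1.69412]; s^0: [1.183]
First column: [1, 1.7, 1.69412, 1.183]. Sign changes = 0.
Yes, stable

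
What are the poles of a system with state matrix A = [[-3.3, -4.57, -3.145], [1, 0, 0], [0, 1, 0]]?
Eigenvalues solve det(λI - A) = 0.
Characteristic polynomial: λ^3 + 3.3*λ^2 + 4.57*λ + 3.145 = 0.
Factor: (λ + 1.7)(λ^2 + 1.6*λ + 1.85) = 0.
Roots: -0.8 + 1.1j, -0.8 - 1.1j, -1.7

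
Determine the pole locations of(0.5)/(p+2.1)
Set denominator = 0: p + 2.1 = 0 → Poles: -2.1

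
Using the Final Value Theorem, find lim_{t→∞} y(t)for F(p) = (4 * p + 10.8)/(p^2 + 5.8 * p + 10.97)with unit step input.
FVT: lim_{t→∞} y(t) = lim_{p→0} p*Y(p) where Y(p) = F(p)/p.
= lim_{p→0} F(p) = F(0) = num(0)/den(0) = 10.8/10.97 = 0.9845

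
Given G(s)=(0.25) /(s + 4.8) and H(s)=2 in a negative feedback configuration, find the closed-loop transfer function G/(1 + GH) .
Closed-loop T = G/(1+GH).
Numerator: G_num * H_den = 0.25.
Denominator: G_den * H_den + G_num * H_num = (s + 4.8) + (0.5) = s + 5.3.
T(s) = (0.25)/(s + 5.3)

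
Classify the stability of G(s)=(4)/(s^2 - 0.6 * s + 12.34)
Denominator: s^2 - 0.6*s + 12.34. Poles: 0.3 + 3.5j, 0.3 - 3.5j. Unstable (2 pole(s) in RHP)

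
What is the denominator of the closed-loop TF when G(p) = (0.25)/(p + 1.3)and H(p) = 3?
Characteristic poly = G_den * H_den + G_num * H_num = (p + 1.3) + (0.75) = p + 2.05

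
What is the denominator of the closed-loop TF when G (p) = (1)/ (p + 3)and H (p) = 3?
Characteristic poly = G_den * H_den + G_num * H_num = (p + 3) + (3) = p + 6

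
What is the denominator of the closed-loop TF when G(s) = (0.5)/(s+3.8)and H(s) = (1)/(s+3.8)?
Characteristic poly = G_den * H_den + G_num * H_num = (s^2 + 7.6*s + 14.44) + (0.5) = s^2 + 7.6*s + 14.94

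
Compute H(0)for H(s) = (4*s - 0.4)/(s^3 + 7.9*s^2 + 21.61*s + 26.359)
DC gain = H(0) = num(0)/den(0) = -0.4/26.359 = -0.01518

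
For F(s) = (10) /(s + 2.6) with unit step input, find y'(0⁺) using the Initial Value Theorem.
IVT: y'(0⁺) = lim_{s→∞} s²·Y(s) = lim_{s→∞} s·F(s).
deg(num) = 0, deg(den) = 1, relative degree = 1, so s·F(s) → (leading num)/(leading den) = 10/1 = 10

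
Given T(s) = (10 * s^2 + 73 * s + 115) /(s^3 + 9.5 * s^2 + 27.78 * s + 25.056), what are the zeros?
Set numerator = 0: 10*s^2 + 73*s + 115 = 10*(s + 2.3)(s + 5) = 0 → Zeros: -2.3, -5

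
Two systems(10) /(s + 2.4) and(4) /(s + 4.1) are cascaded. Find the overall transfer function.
Series: H = H₁ · H₂ = (n₁·n₂)/(d₁·d₂).
Num: n₁·n₂ = 40. Den: d₁·d₂ = s^2 + 6.5*s + 9.84.
H(s) = (40)/(s^2 + 6.5*s + 9.84)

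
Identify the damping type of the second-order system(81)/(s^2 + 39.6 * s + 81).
Standard form: ωn²/(s²+2ζωn·s+ωn²) gives ωn=9, ζ=2.2.
Overdamped (ζ = 2.2 > 1)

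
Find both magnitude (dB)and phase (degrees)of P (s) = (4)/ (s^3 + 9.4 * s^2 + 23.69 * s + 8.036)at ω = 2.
Substitute s = j*2: P(j2) = -0.0487691 - 0.0649617j.
|P| = 20*log₁₀(sqrt(Re²+Im²)) = -21.81 dB.
∠P = atan2(Im, Re) = -126.90°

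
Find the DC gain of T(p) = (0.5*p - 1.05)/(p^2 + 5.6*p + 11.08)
DC gain = T(0) = num(0)/den(0) = -1.05/11.08 = -0.09477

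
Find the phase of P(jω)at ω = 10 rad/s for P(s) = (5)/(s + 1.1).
Substitute s = j*10: P(j10) = 0.0543425 - 0.494022j.
∠P(j10) = atan2(Im, Re) = atan2(-0.494022, 0.0543425) = -83.72°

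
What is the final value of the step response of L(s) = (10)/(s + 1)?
FVT: lim_{t→∞} y(t) = lim_{s→0} s*Y(s) where Y(s) = L(s)/s.
= lim_{s→0} L(s) = L(0) = num(0)/den(0) = 10/1 = 10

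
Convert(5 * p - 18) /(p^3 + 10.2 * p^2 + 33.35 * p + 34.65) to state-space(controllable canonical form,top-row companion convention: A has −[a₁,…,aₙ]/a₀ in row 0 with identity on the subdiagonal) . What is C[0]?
Reachable canonical form: C = numerator coefficients (right-aligned, zero-padded to length n).
num = 5*p - 18, C = [[0, 5, -18]].
C[0] = 0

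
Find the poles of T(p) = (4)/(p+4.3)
Set denominator = 0: p + 4.3 = 0 → Poles: -4.3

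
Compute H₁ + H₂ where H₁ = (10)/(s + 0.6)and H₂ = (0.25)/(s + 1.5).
Parallel: H = H₁ + H₂ = (n₁·d₂ + n₂·d₁)/(d₁·d₂).
n₁·d₂ = 10*s + 15. n₂·d₁ = 0.25*s + 0.15. Sum = 10.25*s + 15.15. d₁·d₂ = s^2 + 2.1*s + 0.9.
H(s) = (10.25*s + 15.15)/(s^2 + 2.1*s + 0.9)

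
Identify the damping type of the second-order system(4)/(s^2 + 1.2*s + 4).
Standard form: ωn²/(s²+2ζωn·s+ωn²) gives ωn=2, ζ=0.3.
Underdamped (ζ = 0.3 < 1)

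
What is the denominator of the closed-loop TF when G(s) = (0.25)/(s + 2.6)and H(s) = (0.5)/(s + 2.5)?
Characteristic poly = G_den * H_den + G_num * H_num = (s^2 + 5.1*s + 6.5) + (0.125) = s^2 + 5.1*s + 6.625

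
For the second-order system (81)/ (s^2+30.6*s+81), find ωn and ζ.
Standard form: ωn²/(s²+2ζωn·s+ωn²).
const=81=ωn² → ωn=9, s coeff=30.6=2ζωn → ζ=1.7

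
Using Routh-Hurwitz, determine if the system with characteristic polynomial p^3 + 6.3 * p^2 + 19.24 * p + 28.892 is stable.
Routh array:
p^3: [1, 19.24]; p^2: [6.3, 28.892]; p^1: [14.654]; p^0: [28.892]
First column: [1, 6.3, 14.654, 28.892]. Sign changes = 0.
Yes, stable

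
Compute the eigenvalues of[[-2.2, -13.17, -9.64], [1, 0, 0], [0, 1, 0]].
Eigenvalues solve det(λI - A) = 0.
Characteristic polynomial: λ^3 + 2.2*λ^2 + 13.17*λ + 9.64 = 0.
Factor: (λ + 0.8)(λ^2 + 1.4*λ + 12.05) = 0.
Roots: -0.7 + 3.4j, -0.7 - 3.4j, -0.8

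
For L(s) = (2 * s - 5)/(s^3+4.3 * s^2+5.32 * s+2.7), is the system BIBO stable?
Denominator: s^3 + 4.3*s^2 + 5.32*s + 2.7 = (s + 2.7)(s^2 + 1.6*s + 1). Poles: -0.8 + 0.6j, -0.8 - 0.6j, -2.7. All Re(p)<0: Yes (stable)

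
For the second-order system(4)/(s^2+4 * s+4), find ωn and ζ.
Standard form: ωn²/(s²+2ζωn·s+ωn²).
const=4=ωn² → ωn=2, s coeff=4=2ζωn → ζ=1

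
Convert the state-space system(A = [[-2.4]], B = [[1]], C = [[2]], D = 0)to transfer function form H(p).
H(p) = C(pI - A)⁻¹B + D.
Characteristic polynomial det(pI - A) = p + 2.4.
Numerator from C·adj(pI-A)·B + D·det(pI-A) = 2.
H(p) = (2)/(p + 2.4)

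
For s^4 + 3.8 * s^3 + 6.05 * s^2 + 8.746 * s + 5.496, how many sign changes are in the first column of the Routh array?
Routh array:
s^4: [1, 6.05, 5.496]; s^3: [3.8, 8.746]; s^2: [3.74842, 5.496]; s^1: [3.17437]; s^0: [5.496]
First column: [1, 3.8, 3.74842, 3.17437, 5.496]. Sign changes = 0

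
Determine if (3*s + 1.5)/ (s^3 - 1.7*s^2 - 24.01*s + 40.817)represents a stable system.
Denominator: s^3 - 1.7*s^2 - 24.01*s + 40.817 = (s - 1.7)(s + 4.9)(s - 4.9). Poles: -4.9, 1.7, 4.9. All Re(p)<0: No (unstable)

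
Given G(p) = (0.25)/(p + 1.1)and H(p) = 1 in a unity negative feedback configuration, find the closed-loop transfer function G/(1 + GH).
Closed-loop T = G/(1+GH).
Numerator: G_num * H_den = 0.25.
Denominator: G_den * H_den + G_num * H_num = (p + 1.1) + (0.25) = p + 1.35.
T(p) = (0.25)/(p + 1.35)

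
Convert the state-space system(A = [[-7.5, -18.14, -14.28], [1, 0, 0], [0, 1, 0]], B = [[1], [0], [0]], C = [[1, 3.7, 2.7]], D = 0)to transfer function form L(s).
L(s) = C(sI - A)⁻¹B + D.
Characteristic polynomial det(sI - A) = s^3 + 7.5*s^2 + 18.14*s + 14.28.
Numerator from C·adj(sI-A)·B + D·det(sI-A) = s^2 + 3.7*s + 2.7.
L(s) = (s^2 + 3.7*s + 2.7)/(s^3 + 7.5*s^2 + 18.14*s + 14.28)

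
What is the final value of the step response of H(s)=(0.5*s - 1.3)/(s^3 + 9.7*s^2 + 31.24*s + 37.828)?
FVT: lim_{t→∞} y(t) = lim_{s→0} s*Y(s) where Y(s) = H(s)/s.
= lim_{s→0} H(s) = H(0) = num(0)/den(0) = -1.3/37.828 = -0.03437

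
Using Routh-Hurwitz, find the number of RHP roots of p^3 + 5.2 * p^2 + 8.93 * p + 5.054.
Routh array:
p^3: [1, 8.93]; p^2: [5.2, 5.054]; p^1: [7.95808]; p^0: [5.054]
First column: [1, 5.2, 7.95808, 5.054]. Sign changes = RHP roots = 0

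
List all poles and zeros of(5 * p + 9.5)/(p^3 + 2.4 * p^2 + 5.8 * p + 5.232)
Set denominator = 0: p^3 + 2.4*p^2 + 5.8*p + 5.232 = (p + 1.2)(p^2 + 1.2*p + 4.36) = 0 → Poles: -0.6 + 2j, -0.6 - 2j, -1.2
Set numerator = 0: 5*p + 9.5 = 0 → Zeros: -1.9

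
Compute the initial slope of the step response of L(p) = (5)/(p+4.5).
IVT: y'(0⁺) = lim_{p→∞} p²·Y(p) = lim_{p→∞} p·L(p).
deg(num) = 0, deg(den) = 1, relative degree = 1, so p·L(p) → (leading num)/(leading den) = 5/1 = 5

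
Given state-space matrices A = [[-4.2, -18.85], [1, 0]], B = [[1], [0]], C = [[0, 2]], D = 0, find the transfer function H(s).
H(s) = C(sI - A)⁻¹B + D.
Characteristic polynomial det(sI - A) = s^2 + 4.2*s + 18.85.
Numerator from C·adj(sI-A)·B + D·det(sI-A) = 2.
H(s) = (2)/(s^2 + 4.2*s + 18.85)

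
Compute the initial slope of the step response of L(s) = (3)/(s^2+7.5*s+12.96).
IVT: y'(0⁺) = lim_{s→∞} s²·Y(s) = lim_{s→∞} s·L(s).
deg(num) = 0, deg(den) = 2, relative degree = 2 ≥ 2, so s·L(s) → 0. Initial slope = 0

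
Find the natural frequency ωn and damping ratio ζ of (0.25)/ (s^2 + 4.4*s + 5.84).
Underdamped: complex pole -2.2 + 1j. ωn = |pole| = 2.417, ζ = -Re(pole)/ωn = 0.9104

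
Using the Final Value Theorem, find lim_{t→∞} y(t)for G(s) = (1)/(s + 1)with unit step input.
FVT: lim_{t→∞} y(t) = lim_{s→0} s*Y(s) where Y(s) = G(s)/s.
= lim_{s→0} G(s) = G(0) = num(0)/den(0) = 1/1 = 1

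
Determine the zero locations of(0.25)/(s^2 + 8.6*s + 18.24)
Numerator is a nonzero constant (0.25) → Zeros: none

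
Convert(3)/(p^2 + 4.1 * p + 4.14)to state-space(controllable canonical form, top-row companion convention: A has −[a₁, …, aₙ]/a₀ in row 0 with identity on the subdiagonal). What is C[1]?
Reachable canonical form: C = numerator coefficients (right-aligned, zero-padded to length n).
num = 3, C = [[0, 3]].
C[1] = 3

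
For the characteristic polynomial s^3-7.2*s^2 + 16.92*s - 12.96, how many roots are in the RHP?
s^3 - 7.2*s^2 + 16.92*s - 12.96 = (s - 1.8)(s - 2.4)(s - 3). Poles: 1.8, 2.4, 3. RHP poles (Re>0): 3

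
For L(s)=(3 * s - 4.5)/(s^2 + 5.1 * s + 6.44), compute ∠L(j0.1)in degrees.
Substitute s = j*0.1: L(j0.1) = -0.691792 + 0.101526j.
∠L(j0.1) = atan2(Im, Re) = atan2(0.101526, -0.691792) = 171.65°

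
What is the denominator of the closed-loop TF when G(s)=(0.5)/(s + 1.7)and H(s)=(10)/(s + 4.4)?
Characteristic poly = G_den * H_den + G_num * H_num = (s^2 + 6.1*s + 7.48) + (5) = s^2 + 6.1*s + 12.48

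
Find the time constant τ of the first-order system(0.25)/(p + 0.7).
First-order system: τ = -1/pole. Pole = -0.7. τ = -1/(-0.7) = 1.429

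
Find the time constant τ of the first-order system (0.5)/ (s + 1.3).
First-order system: τ = -1/pole. Pole = -1.3. τ = -1/(-1.3) = 0.7692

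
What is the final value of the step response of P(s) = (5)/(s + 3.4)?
FVT: lim_{t→∞} y(t) = lim_{s→0} s*Y(s) where Y(s) = P(s)/s.
= lim_{s→0} P(s) = P(0) = num(0)/den(0) = 5/3.4 = 1.471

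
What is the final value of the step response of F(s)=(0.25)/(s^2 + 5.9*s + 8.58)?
FVT: lim_{t→∞} y(t) = lim_{s→0} s*Y(s) where Y(s) = F(s)/s.
= lim_{s→0} F(s) = F(0) = num(0)/den(0) = 0.25/8.58 = 0.02914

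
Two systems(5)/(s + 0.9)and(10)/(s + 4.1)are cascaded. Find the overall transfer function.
Series: H = H₁ · H₂ = (n₁·n₂)/(d₁·d₂).
Num: n₁·n₂ = 50. Den: d₁·d₂ = s^2 + 5*s + 3.69.
H(s) = (50)/(s^2 + 5*s + 3.69)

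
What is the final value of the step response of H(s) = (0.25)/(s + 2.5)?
FVT: lim_{t→∞} y(t) = lim_{s→0} s*Y(s) where Y(s) = H(s)/s.
= lim_{s→0} H(s) = H(0) = num(0)/den(0) = 0.25/2.5 = 0.1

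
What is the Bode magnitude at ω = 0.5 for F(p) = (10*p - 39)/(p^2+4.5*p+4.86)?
Substitute p = j*0.5: F(j0.5) = -6.40481 + 4.21059j.
|F(j0.5)| = sqrt(Re² + Im²) = 7.665.
20*log₁₀(7.665) = 17.69 dB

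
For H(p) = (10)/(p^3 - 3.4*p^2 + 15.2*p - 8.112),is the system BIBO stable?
Denominator: p^3 - 3.4*p^2 + 15.2*p - 8.112 = (p - 0.6)(p^2 - 2.8*p + 13.52). Poles: 0.6, 1.4 + 3.4j, 1.4 - 3.4j. All Re(p)<0: No (unstable)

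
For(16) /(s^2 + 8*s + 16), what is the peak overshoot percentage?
Standard form: ωn²/(s²+2ζωn·s+ωn²) → ωn = 4, ζ = 1.
ζ ≥ 1, so the response is non-oscillatory: peak overshoot = 0%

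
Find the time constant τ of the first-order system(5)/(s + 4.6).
First-order system: τ = -1/pole. Pole = -4.6. τ = -1/(-4.6) = 0.2174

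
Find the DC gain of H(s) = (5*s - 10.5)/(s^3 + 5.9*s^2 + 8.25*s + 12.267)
DC gain = H(0) = num(0)/den(0) = -10.5/12.267 = -0.856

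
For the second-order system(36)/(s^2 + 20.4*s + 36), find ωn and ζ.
Standard form: ωn²/(s²+2ζωn·s+ωn²).
const=36=ωn² → ωn=6, s coeff=20.4=2ζωn → ζ=1.7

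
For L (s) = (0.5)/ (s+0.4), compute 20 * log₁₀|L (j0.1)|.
Substitute s = j*0.1: L(j0.1) = 1.17647 - 0.294118j.
|L(j0.1)| = sqrt(Re² + Im²) = 1.213.
20*log₁₀(1.213) = 1.67 dB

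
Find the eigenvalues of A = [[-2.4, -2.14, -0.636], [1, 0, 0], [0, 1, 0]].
Eigenvalues solve det(λI - A) = 0.
Characteristic polynomial: λ^3 + 2.4*λ^2 + 2.14*λ + 0.636 = 0.
Factor: (λ + 0.6)(λ^2 + 1.8*λ + 1.06) = 0.
Roots: -0.6, -0.9 + 0.5j, -0.9 - 0.5j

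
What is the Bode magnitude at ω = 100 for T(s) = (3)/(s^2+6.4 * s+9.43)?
Substitute s = j*100: T(j100) = -0.000299056 - 1.91576e-05j.
|T(j100)| = sqrt(Re² + Im²) = 0.0002997.
20*log₁₀(0.0002997) = -70.47 dB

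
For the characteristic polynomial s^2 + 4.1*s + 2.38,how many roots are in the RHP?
s^2 + 4.1*s + 2.38 = (s + 0.7)(s + 3.4). Poles: -0.7, -3.4. RHP poles (Re>0): 0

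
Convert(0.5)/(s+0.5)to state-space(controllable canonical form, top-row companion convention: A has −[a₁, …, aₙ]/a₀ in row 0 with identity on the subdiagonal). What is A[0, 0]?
Reachable canonical form for den = s + 0.5: top row of A = -[a₁,a₂,...,aₙ]/a₀, ones on the subdiagonal, zeros elsewhere.
A = [[-0.5]].
A[0,0] = -0.5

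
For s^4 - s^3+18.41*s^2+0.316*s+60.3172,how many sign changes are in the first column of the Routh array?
Routh array:
s^4: [1, 18.41, 60.3172]; s^3: [-1, 0.316]; s^2: [18.726, 60.3172]; s^1: [3.53704]; s^0: [60.3172]
First column: [1, -1, 18.726, 3.53704, 60.3172]. Sign changes = 2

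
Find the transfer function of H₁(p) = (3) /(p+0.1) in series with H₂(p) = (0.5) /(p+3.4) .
Series: H = H₁ · H₂ = (n₁·n₂)/(d₁·d₂).
Num: n₁·n₂ = 1.5. Den: d₁·d₂ = p^2 + 3.5*p + 0.34.
H(p) = (1.5)/(p^2 + 3.5*p + 0.34)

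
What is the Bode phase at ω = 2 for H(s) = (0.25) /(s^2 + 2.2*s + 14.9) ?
Substitute s = j*2: H(j2) = 0.0197221 - 0.00796121j.
∠H(j2) = atan2(Im, Re) = atan2(-0.00796121, 0.0197221) = -21.98°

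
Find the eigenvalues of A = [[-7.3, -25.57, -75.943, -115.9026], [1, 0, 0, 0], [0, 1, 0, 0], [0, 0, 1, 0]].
Eigenvalues solve det(λI - A) = 0.
Characteristic polynomial: λ^4 + 7.3*λ^3 + 25.57*λ^2 + 75.943*λ + 115.9026 = 0.
Factor: (λ + 3.4)(λ + 3.3)(λ^2 + 0.6*λ + 10.33) = 0.
Roots: -0.3 + 3.2j, -0.3 - 3.2j, -3.3, -3.4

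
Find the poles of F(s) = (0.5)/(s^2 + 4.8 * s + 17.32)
Set denominator = 0: s^2 + 4.8*s + 17.32 = 0 → Poles: -2.4 + 3.4j, -2.4 - 3.4j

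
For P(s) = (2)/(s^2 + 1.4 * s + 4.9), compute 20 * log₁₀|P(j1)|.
Substitute s = j*1: P(j1) = 0.454281 - 0.163075j.
|P(j1)| = sqrt(Re² + Im²) = 0.4827.
20*log₁₀(0.4827) = -6.33 dB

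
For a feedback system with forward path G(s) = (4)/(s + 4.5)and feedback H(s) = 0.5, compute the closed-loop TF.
Closed-loop T = G/(1+GH).
Numerator: G_num * H_den = 4.
Denominator: G_den * H_den + G_num * H_num = (s + 4.5) + (2) = s + 6.5.
T(s) = (4)/(s + 6.5)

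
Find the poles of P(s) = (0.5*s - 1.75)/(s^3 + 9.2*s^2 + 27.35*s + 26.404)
Set denominator = 0: s^3 + 9.2*s^2 + 27.35*s + 26.404 = (s + 4.1)(s + 2.8)(s + 2.3) = 0 → Poles: -2.3, -2.8, -4.1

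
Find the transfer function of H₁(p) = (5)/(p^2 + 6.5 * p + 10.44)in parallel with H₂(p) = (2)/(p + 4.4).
Parallel: H = H₁ + H₂ = (n₁·d₂ + n₂·d₁)/(d₁·d₂).
n₁·d₂ = 5*p + 22. n₂·d₁ = 2*p^2 + 13*p + 20.88. Sum = 2*p^2 + 18*p + 42.88. d₁·d₂ = p^3 + 10.9*p^2 + 39.04*p + 45.936.
H(p) = (2*p^2 + 18*p + 42.88)/(p^3 + 10.9*p^2 + 39.04*p + 45.936)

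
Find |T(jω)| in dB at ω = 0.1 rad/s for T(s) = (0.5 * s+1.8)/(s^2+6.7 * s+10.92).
Substitute s = j*0.1: T(j0.1) = 0.164647 - 0.00552826j.
|T(j0.1)| = sqrt(Re² + Im²) = 0.1647.
20*log₁₀(0.1647) = -15.66 dB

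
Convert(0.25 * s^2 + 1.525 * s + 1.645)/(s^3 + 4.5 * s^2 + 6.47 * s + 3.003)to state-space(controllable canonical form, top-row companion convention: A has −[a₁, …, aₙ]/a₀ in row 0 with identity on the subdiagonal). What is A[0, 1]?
Reachable canonical form for den = s^3 + 4.5*s^2 + 6.47*s + 3.003: top row of A = -[a₁,a₂,...,aₙ]/a₀, ones on the subdiagonal, zeros elsewhere.
A = [[-4.5, -6.47, -3.003], [1, 0, 0], [0, 1, 0]].
A[0,1] = -6.47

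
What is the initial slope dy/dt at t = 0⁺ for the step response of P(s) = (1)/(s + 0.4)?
IVT: y'(0⁺) = lim_{s→∞} s²·Y(s) = lim_{s→∞} s·P(s).
deg(num) = 0, deg(den) = 1, relative degree = 1, so s·P(s) → (leading num)/(leading den) = 1/1 = 1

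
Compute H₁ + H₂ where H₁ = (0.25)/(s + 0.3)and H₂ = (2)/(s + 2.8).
Parallel: H = H₁ + H₂ = (n₁·d₂ + n₂·d₁)/(d₁·d₂).
n₁·d₂ = 0.25*s + 0.7. n₂·d₁ = 2*s + 0.6. Sum = 2.25*s + 1.3. d₁·d₂ = s^2 + 3.1*s + 0.84.
H(s) = (2.25*s + 1.3)/(s^2 + 3.1*s + 0.84)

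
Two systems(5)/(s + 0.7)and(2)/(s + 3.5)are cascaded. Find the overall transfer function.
Series: H = H₁ · H₂ = (n₁·n₂)/(d₁·d₂).
Num: n₁·n₂ = 10. Den: d₁·d₂ = s^2 + 4.2*s + 2.45.
H(s) = (10)/(s^2 + 4.2*s + 2.45)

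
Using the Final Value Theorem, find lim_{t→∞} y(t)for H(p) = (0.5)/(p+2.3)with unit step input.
FVT: lim_{t→∞} y(t) = lim_{p→0} p*Y(p) where Y(p) = H(p)/p.
= lim_{p→0} H(p) = H(0) = num(0)/den(0) = 0.5/2.3 = 0.2174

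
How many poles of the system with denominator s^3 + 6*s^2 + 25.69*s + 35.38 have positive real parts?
s^3 + 6*s^2 + 25.69*s + 35.38 = (s + 2)(s^2 + 4*s + 17.69). Poles: -2, -2 + 3.7j, -2 - 3.7j. RHP poles (Re>0): 0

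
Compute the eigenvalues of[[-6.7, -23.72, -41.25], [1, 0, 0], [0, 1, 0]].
Eigenvalues solve det(λI - A) = 0.
Characteristic polynomial: λ^3 + 6.7*λ^2 + 23.72*λ + 41.25 = 0.
Factor: (λ + 3.3)(λ^2 + 3.4*λ + 12.5) = 0.
Roots: -1.7 + 3.1j, -1.7 - 3.1j, -3.3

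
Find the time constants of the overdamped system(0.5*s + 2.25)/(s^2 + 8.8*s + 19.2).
Overdamped: real poles at -4, -4.8. τ = -1/pole → τ₁ = 0.25, τ₂ = 0.2083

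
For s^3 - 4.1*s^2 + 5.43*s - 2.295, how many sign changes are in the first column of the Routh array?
Routh array:
s^3: [1, 5.43]; s^2: [-4.1, -2.295]; s^1: [4.87024]; s^0: [-2.295]
First column: [1, -4.1, 4.87024, -2.295]. Sign changes = 3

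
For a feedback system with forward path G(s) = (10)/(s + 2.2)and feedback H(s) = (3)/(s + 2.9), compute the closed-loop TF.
Closed-loop T = G/(1+GH).
Numerator: G_num * H_den = 10*s + 29.
Denominator: G_den * H_den + G_num * H_num = (s^2 + 5.1*s + 6.38) + (30) = s^2 + 5.1*s + 36.38.
T(s) = (10*s + 29)/(s^2 + 5.1*s + 36.38)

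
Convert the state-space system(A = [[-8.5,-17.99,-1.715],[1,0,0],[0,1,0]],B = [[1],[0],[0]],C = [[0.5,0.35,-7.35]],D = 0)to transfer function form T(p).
T(p) = C(pI - A)⁻¹B + D.
Characteristic polynomial det(pI - A) = p^3 + 8.5*p^2 + 17.99*p + 1.715.
Numerator from C·adj(pI-A)·B + D·det(pI-A) = 0.5*p^2 + 0.35*p - 7.35.
T(p) = (0.5*p^2 + 0.35*p - 7.35)/(p^3 + 8.5*p^2 + 17.99*p + 1.715)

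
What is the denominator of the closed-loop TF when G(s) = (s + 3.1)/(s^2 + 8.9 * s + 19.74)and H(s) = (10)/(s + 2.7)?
Characteristic poly = G_den * H_den + G_num * H_num = (s^3 + 11.6*s^2 + 43.77*s + 53.298) + (10*s + 31) = s^3 + 11.6*s^2 + 53.77*s + 84.298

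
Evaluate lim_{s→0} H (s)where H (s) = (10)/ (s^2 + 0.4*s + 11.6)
DC gain = H(0) = num(0)/den(0) = 10/11.6 = 0.8621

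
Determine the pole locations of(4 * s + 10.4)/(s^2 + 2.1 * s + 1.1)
Set denominator = 0: s^2 + 2.1*s + 1.1 = (s + 1)(s + 1.1) = 0 → Poles: -1, -1.1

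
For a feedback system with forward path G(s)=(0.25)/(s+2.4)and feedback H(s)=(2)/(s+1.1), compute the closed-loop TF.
Closed-loop T = G/(1+GH).
Numerator: G_num * H_den = 0.25*s + 0.275.
Denominator: G_den * H_den + G_num * H_num = (s^2 + 3.5*s + 2.64) + (0.5) = s^2 + 3.5*s + 3.14.
T(s) = (0.25*s + 0.275)/(s^2 + 3.5*s + 3.14)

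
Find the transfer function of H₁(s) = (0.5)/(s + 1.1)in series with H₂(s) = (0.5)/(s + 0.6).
Series: H = H₁ · H₂ = (n₁·n₂)/(d₁·d₂).
Num: n₁·n₂ = 0.25. Den: d₁·d₂ = s^2 + 1.7*s + 0.66.
H(s) = (0.25)/(s^2 + 1.7*s + 0.66)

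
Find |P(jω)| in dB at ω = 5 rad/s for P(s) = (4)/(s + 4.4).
Substitute s = j*5: P(j5) = 0.396754 - 0.450857j.
|P(j5)| = sqrt(Re² + Im²) = 0.6006.
20*log₁₀(0.6006) = -4.43 dB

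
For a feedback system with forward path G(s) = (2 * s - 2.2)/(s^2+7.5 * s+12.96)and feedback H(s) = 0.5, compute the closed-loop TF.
Closed-loop T = G/(1+GH).
Numerator: G_num * H_den = 2*s - 2.2.
Denominator: G_den * H_den + G_num * H_num = (s^2 + 7.5*s + 12.96) + (s - 1.1) = s^2 + 8.5*s + 11.86.
T(s) = (2*s - 2.2)/(s^2 + 8.5*s + 11.86)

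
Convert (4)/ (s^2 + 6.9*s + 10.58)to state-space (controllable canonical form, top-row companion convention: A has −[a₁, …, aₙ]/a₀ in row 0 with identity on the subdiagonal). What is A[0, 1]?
Reachable canonical form for den = s^2 + 6.9*s + 10.58: top row of A = -[a₁,a₂,...,aₙ]/a₀, ones on the subdiagonal, zeros elsewhere.
A = [[-6.9, -10.58], [1, 0]].
A[0,1] = -10.58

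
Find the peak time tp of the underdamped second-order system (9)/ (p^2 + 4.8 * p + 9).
Standard form: ωn²/(p²+2ζωn·p+ωn²) → ωn = 3, ζ = 0.8.
ωd = ωn·√(1-ζ²) = 3·√(1-0.8²) = 1.8.
tp = π/ωd = π/1.8 = 1.745 s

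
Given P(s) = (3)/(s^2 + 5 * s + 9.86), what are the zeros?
Numerator is a nonzero constant (3) → Zeros: none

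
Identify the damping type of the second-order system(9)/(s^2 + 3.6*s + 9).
Standard form: ωn²/(s²+2ζωn·s+ωn²) gives ωn=3, ζ=0.6.
Underdamped (ζ = 0.6 < 1)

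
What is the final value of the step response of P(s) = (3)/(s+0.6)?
FVT: lim_{t→∞} y(t) = lim_{s→0} s*Y(s) where Y(s) = P(s)/s.
= lim_{s→0} P(s) = P(0) = num(0)/den(0) = 3/0.6 = 5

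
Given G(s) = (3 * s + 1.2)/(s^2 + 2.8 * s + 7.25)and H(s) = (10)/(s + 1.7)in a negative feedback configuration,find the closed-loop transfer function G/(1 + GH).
Closed-loop T = G/(1+GH).
Numerator: G_num * H_den = 3*s^2 + 6.3*s + 2.04.
Denominator: G_den * H_den + G_num * H_num = (s^3 + 4.5*s^2 + 12.01*s + 12.325) + (30*s + 12) = s^3 + 4.5*s^2 + 42.01*s + 24.325.
T(s) = (3*s^2 + 6.3*s + 2.04)/(s^3 + 4.5*s^2 + 42.01*s + 24.325)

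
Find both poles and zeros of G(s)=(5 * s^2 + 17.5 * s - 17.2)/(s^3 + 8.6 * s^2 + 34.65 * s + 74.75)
Set denominator = 0: s^3 + 8.6*s^2 + 34.65*s + 74.75 = (s + 4.6)(s^2 + 4*s + 16.25) = 0 → Poles: -2 + 3.5j, -2 - 3.5j, -4.6
Set numerator = 0: 5*s^2 + 17.5*s - 17.2 = 5*(s - 0.8)(s + 4.3) = 0 → Zeros: -4.3, 0.8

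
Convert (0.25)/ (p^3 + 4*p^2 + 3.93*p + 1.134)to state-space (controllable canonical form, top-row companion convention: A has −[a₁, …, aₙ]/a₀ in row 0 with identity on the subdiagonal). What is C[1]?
Reachable canonical form: C = numerator coefficients (right-aligned, zero-padded to length n).
num = 0.25, C = [[0, 0, 0.25]].
C[1] = 0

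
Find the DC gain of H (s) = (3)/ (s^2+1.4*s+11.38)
DC gain = H(0) = num(0)/den(0) = 3/11.38 = 0.2636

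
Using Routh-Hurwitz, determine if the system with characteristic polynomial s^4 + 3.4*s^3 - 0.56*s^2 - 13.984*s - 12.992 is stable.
Routh array:
s^4: [1, -0.56, -12.992]; s^3: [3.4, -13.984]; s^2: [3.55294, -12.992]; s^1: [-1.55126]; s^0: [-12.992]
First column: [1, 3.4, 3.55294, -1.55126, -12.992]. Sign changes = 1.
No, unstable (1 RHP root(s))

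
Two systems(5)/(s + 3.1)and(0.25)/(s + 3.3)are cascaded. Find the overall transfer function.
Series: H = H₁ · H₂ = (n₁·n₂)/(d₁·d₂).
Num: n₁·n₂ = 1.25. Den: d₁·d₂ = s^2 + 6.4*s + 10.23.
H(s) = (1.25)/(s^2 + 6.4*s + 10.23)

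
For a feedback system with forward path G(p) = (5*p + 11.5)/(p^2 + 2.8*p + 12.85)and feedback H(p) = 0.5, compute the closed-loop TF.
Closed-loop T = G/(1+GH).
Numerator: G_num * H_den = 5*p + 11.5.
Denominator: G_den * H_den + G_num * H_num = (p^2 + 2.8*p + 12.85) + (2.5*p + 5.75) = p^2 + 5.3*p + 18.6.
T(p) = (5*p + 11.5)/(p^2 + 5.3*p + 18.6)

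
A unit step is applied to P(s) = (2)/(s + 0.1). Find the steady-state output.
FVT: lim_{t→∞} y(t) = lim_{s→0} s*Y(s) where Y(s) = P(s)/s.
= lim_{s→0} P(s) = P(0) = num(0)/den(0) = 2/0.1 = 20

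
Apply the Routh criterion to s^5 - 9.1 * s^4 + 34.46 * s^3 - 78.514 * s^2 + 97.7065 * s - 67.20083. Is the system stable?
Routh array:
s^5: [1, 34.46, 97.7065]; s^4: [-9.1, -78.514, -67.20083]; s^3: [25.8321, 90.3218]; s^2: [-46.6959, -67.20083]; s^1: [53.1464]; s^0: [-67.20083]
First column: [1, -9.1, 25.8321, -46.6959, 53.1464, -67.20083]. Sign changes = 5.
No, unstable (5 RHP root(s))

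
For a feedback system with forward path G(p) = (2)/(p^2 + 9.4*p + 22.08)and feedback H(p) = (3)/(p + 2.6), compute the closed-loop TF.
Closed-loop T = G/(1+GH).
Numerator: G_num * H_den = 2*p + 5.2.
Denominator: G_den * H_den + G_num * H_num = (p^3 + 12*p^2 + 46.52*p + 57.408) + (6) = p^3 + 12*p^2 + 46.52*p + 63.408.
T(p) = (2*p + 5.2)/(p^3 + 12*p^2 + 46.52*p + 63.408)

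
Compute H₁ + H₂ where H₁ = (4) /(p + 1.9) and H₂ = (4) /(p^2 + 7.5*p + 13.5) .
Parallel: H = H₁ + H₂ = (n₁·d₂ + n₂·d₁)/(d₁·d₂).
n₁·d₂ = 4*p^2 + 30*p + 54. n₂·d₁ = 4*p + 7.6. Sum = 4*p^2 + 34*p + 61.6. d₁·d₂ = p^3 + 9.4*p^2 + 27.75*p + 25.65.
H(p) = (4*p^2 + 34*p + 61.6)/(p^3 + 9.4*p^2 + 27.75*p + 25.65)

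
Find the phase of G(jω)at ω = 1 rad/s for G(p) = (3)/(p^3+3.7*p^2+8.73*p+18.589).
Substitute p = j*1: G(j1) = 0.158711 - 0.0823991j.
∠G(j1) = atan2(Im, Re) = atan2(-0.0823991, 0.158711) = -27.44°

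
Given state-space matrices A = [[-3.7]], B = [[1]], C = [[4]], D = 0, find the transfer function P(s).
P(s) = C(sI - A)⁻¹B + D.
Characteristic polynomial det(sI - A) = s + 3.7.
Numerator from C·adj(sI-A)·B + D·det(sI-A) = 4.
P(s) = (4)/(s + 3.7)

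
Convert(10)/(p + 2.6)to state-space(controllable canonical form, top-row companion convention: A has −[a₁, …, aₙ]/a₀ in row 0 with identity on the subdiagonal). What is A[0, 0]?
Reachable canonical form for den = p + 2.6: top row of A = -[a₁,a₂,...,aₙ]/a₀, ones on the subdiagonal, zeros elsewhere.
A = [[-2.6]].
A[0,0] = -2.6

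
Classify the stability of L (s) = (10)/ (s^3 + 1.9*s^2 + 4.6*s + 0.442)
Denominator: s^3 + 1.9*s^2 + 4.6*s + 0.442 = (s + 0.1)(s^2 + 1.8*s + 4.42). Poles: -0.1, -0.9 + 1.9j, -0.9 - 1.9j. Stable (all poles in LHP)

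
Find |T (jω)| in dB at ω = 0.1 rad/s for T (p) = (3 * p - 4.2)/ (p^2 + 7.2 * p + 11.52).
Substitute p = j*0.1: T(j0.1) = -0.361854 + 0.0486998j.
|T(j0.1)| = sqrt(Re² + Im²) = 0.3651.
20*log₁₀(0.3651) = -8.75 dB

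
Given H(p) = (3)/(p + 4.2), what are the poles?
Set denominator = 0: p + 4.2 = 0 → Poles: -4.2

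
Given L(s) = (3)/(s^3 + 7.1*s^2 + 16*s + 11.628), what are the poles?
Set denominator = 0: s^3 + 7.1*s^2 + 16*s + 11.628 = (s + 1.9)(s + 1.8)(s + 3.4) = 0 → Poles: -1.8, -1.9, -3.4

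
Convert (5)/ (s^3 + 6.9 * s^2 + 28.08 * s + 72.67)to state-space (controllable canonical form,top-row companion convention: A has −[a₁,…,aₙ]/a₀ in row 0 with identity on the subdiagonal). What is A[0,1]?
Reachable canonical form for den = s^3 + 6.9*s^2 + 28.08*s + 72.67: top row of A = -[a₁,a₂,...,aₙ]/a₀, ones on the subdiagonal, zeros elsewhere.
A = [[-6.9, -28.08, -72.67], [1, 0, 0], [0, 1, 0]].
A[0,1] = -28.08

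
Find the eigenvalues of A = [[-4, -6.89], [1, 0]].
Eigenvalues solve det(λI - A) = 0.
Characteristic polynomial: λ^2 + 4*λ + 6.89 = 0.
Roots: -2 + 1.7j, -2 - 1.7j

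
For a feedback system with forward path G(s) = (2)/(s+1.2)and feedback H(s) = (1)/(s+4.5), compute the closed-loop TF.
Closed-loop T = G/(1+GH).
Numerator: G_num * H_den = 2*s + 9.
Denominator: G_den * H_den + G_num * H_num = (s^2 + 5.7*s + 5.4) + (2) = s^2 + 5.7*s + 7.4.
T(s) = (2*s + 9)/(s^2 + 5.7*s + 7.4)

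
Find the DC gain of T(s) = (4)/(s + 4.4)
DC gain = T(0) = num(0)/den(0) = 4/4.4 = 0.9091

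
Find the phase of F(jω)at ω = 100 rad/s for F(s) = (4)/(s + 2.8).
Substitute s = j*100: F(j100) = 0.00111912 - 0.0399687j.
∠F(j100) = atan2(Im, Re) = atan2(-0.0399687, 0.00111912) = -88.40°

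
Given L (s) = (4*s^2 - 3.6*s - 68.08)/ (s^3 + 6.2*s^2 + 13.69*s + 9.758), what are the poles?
Set denominator = 0: s^3 + 6.2*s^2 + 13.69*s + 9.758 = (s + 1.4)(s^2 + 4.8*s + 6.97) = 0 → Poles: -1.4, -2.4 + 1.1j, -2.4 - 1.1j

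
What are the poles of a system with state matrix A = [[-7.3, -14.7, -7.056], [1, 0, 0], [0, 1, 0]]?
Eigenvalues solve det(λI - A) = 0.
Characteristic polynomial: λ^3 + 7.3*λ^2 + 14.7*λ + 7.056 = 0.
Factor: (λ + 4.2)(λ + 0.7)(λ + 2.4) = 0.
Roots: -0.7, -2.4, -4.2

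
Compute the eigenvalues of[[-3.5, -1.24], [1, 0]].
Eigenvalues solve det(λI - A) = 0.
Characteristic polynomial: λ^2 + 3.5*λ + 1.24 = 0.
Factor: (λ + 0.4)(λ + 3.1) = 0.
Roots: -0.4, -3.1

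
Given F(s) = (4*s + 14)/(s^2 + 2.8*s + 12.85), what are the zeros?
Set numerator = 0: 4*s + 14 = 0 → Zeros: -3.5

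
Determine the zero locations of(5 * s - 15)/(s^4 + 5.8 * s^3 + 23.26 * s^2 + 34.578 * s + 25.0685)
Set numerator = 0: 5*s - 15 = 0 → Zeros: 3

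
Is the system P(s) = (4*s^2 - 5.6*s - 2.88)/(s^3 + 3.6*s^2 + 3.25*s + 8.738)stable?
Denominator: s^3 + 3.6*s^2 + 3.25*s + 8.738 = (s + 3.4)(s^2 + 0.2*s + 2.57). Poles: -0.1 + 1.6j, -0.1 - 1.6j, -3.4. All Re(p)<0: Yes (stable)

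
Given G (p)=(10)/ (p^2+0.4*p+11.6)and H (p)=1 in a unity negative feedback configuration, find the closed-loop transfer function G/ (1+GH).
Closed-loop T = G/(1+GH).
Numerator: G_num * H_den = 10.
Denominator: G_den * H_den + G_num * H_num = (p^2 + 0.4*p + 11.6) + (10) = p^2 + 0.4*p + 21.6.
T(p) = (10)/(p^2 + 0.4*p + 21.6)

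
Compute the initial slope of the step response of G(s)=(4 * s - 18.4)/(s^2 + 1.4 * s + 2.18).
IVT: y'(0⁺) = lim_{s→∞} s²·Y(s) = lim_{s→∞} s·G(s).
deg(num) = 1, deg(den) = 2, relative degree = 1, so s·G(s) → (leading num)/(leading den) = 4/1 = 4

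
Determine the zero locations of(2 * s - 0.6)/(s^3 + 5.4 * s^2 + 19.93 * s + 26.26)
Set numerator = 0: 2*s - 0.6 = 0 → Zeros: 0.3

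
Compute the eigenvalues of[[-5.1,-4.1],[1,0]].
Eigenvalues solve det(λI - A) = 0.
Characteristic polynomial: λ^2 + 5.1*λ + 4.1 = 0.
Factor: (λ + 4.1)(λ + 1) = 0.
Roots: -1, -4.1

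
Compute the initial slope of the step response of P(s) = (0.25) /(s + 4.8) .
IVT: y'(0⁺) = lim_{s→∞} s²·Y(s) = lim_{s→∞} s·P(s).
deg(num) = 0, deg(den) = 1, relative degree = 1, so s·P(s) → (leading num)/(leading den) = 0.25/1 = 0.25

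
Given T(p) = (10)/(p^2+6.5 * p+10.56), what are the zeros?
Numerator is a nonzero constant (10) → Zeros: none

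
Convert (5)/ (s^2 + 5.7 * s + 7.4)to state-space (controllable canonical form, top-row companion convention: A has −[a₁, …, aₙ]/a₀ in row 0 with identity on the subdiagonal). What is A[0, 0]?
Reachable canonical form for den = s^2 + 5.7*s + 7.4: top row of A = -[a₁,a₂,...,aₙ]/a₀, ones on the subdiagonal, zeros elsewhere.
A = [[-5.7, -7.4], [1, 0]].
A[0,0] = -5.7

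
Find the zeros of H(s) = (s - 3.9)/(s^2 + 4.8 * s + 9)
Set numerator = 0: s - 3.9 = 0 → Zeros: 3.9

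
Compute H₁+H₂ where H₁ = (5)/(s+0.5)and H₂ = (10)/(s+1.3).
Parallel: H = H₁ + H₂ = (n₁·d₂ + n₂·d₁)/(d₁·d₂).
n₁·d₂ = 5*s + 6.5. n₂·d₁ = 10*s + 5. Sum = 15*s + 11.5. d₁·d₂ = s^2 + 1.8*s + 0.65.
H(s) = (15*s + 11.5)/(s^2 + 1.8*s + 0.65)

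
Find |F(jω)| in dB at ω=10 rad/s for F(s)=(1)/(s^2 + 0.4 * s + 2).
Substitute s = j*10: F(j10) = -0.0101871 - 0.0004158j.
|F(j10)| = sqrt(Re² + Im²) = 0.0102.
20*log₁₀(0.0102) = -39.83 dB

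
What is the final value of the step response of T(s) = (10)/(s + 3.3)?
FVT: lim_{t→∞} y(t) = lim_{s→0} s*Y(s) where Y(s) = T(s)/s.
= lim_{s→0} T(s) = T(0) = num(0)/den(0) = 10/3.3 = 3.03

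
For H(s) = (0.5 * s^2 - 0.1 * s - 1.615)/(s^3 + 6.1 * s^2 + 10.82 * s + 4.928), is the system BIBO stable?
Denominator: s^3 + 6.1*s^2 + 10.82*s + 4.928 = (s + 3.2)(s + 0.7)(s + 2.2). Poles: -0.7, -2.2, -3.2. All Re(p)<0: Yes (stable)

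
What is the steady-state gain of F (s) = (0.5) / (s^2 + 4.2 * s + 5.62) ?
DC gain = F(0) = num(0)/den(0) = 0.5/5.62 = 0.08897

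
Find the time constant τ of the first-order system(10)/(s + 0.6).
First-order system: τ = -1/pole. Pole = -0.6. τ = -1/(-0.6) = 1.667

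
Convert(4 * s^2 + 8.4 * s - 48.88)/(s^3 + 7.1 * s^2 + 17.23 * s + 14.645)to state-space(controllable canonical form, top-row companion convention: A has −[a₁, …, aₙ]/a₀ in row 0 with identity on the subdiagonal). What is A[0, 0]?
Reachable canonical form for den = s^3 + 7.1*s^2 + 17.23*s + 14.645: top row of A = -[a₁,a₂,...,aₙ]/a₀, ones on the subdiagonal, zeros elsewhere.
A = [[-7.1, -17.23, -14.645], [1, 0, 0], [0, 1, 0]].
A[0,0] = -7.1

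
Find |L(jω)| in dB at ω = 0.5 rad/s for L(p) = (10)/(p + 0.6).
Substitute p = j*0.5: L(j0.5) = 9.83607 - 8.19672j.
|L(j0.5)| = sqrt(Re² + Im²) = 12.8.
20*log₁₀(12.8) = 22.15 dB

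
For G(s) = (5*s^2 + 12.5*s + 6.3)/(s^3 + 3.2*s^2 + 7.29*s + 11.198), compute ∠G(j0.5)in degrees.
Substitute s = j*0.5: G(j0.5) = 0.618294 + 0.391768j.
∠G(j0.5) = atan2(Im, Re) = atan2(0.391768, 0.618294) = 32.36°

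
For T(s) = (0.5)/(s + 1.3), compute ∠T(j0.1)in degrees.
Substitute s = j*0.1: T(j0.1) = 0.382353 - 0.0294118j.
∠T(j0.1) = atan2(Im, Re) = atan2(-0.0294118, 0.382353) = -4.40°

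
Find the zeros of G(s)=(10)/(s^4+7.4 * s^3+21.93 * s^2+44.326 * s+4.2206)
Numerator is a nonzero constant (10) → Zeros: none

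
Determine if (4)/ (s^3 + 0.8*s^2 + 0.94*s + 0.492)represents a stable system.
Denominator: s^3 + 0.8*s^2 + 0.94*s + 0.492 = (s + 0.6)(s^2 + 0.2*s + 0.82). Poles: -0.1 + 0.9j, -0.1 - 0.9j, -0.6. All Re(p)<0: Yes (stable)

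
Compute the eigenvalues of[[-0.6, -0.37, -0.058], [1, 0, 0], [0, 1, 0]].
Eigenvalues solve det(λI - A) = 0.
Characteristic polynomial: λ^3 + 0.6*λ^2 + 0.37*λ + 0.058 = 0.
Factor: (λ + 0.2)(λ^2 + 0.4*λ + 0.29) = 0.
Roots: -0.2, -0.2 + 0.5j, -0.2 - 0.5j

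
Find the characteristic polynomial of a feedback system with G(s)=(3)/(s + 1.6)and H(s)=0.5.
Characteristic poly = G_den * H_den + G_num * H_num = (s + 1.6) + (1.5) = s + 3.1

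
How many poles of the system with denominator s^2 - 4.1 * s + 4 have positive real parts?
s^2 - 4.1*s + 4 = (s - 1.6)(s - 2.5). Poles: 1.6, 2.5. RHP poles (Re>0): 2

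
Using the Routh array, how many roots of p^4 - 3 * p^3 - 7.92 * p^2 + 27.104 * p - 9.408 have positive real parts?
Routh array:
p^4: [1, -7.92, -9.408]; p^3: [-3, 27.104]; p^2: [1.11467, -9.408]; p^1: [1.78343]; p^0: [-9.408]
First column: [1, -3, 1.11467, 1.78343, -9.408]. Sign changes = RHP roots = 3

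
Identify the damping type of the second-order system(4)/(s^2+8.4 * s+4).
Standard form: ωn²/(s²+2ζωn·s+ωn²) gives ωn=2, ζ=2.1.
Overdamped (ζ = 2.1 > 1)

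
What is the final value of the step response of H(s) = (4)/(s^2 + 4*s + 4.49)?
FVT: lim_{t→∞} y(t) = lim_{s→0} s*Y(s) where Y(s) = H(s)/s.
= lim_{s→0} H(s) = H(0) = num(0)/den(0) = 4/4.49 = 0.8909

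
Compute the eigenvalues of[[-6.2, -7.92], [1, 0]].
Eigenvalues solve det(λI - A) = 0.
Characteristic polynomial: λ^2 + 6.2*λ + 7.92 = 0.
Factor: (λ + 1.8)(λ + 4.4) = 0.
Roots: -1.8, -4.4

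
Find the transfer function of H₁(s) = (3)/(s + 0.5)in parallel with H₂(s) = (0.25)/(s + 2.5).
Parallel: H = H₁ + H₂ = (n₁·d₂ + n₂·d₁)/(d₁·d₂).
n₁·d₂ = 3*s + 7.5. n₂·d₁ = 0.25*s + 0.125. Sum = 3.25*s + 7.625. d₁·d₂ = s^2 + 3*s + 1.25.
H(s) = (3.25*s + 7.625)/(s^2 + 3*s + 1.25)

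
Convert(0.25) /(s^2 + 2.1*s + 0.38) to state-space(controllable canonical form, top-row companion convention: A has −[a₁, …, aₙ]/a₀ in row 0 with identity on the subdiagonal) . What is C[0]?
Reachable canonical form: C = numerator coefficients (right-aligned, zero-padded to length n).
num = 0.25, C = [[0, 0.25]].
C[0] = 0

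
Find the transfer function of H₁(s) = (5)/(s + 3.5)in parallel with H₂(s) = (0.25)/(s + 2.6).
Parallel: H = H₁ + H₂ = (n₁·d₂ + n₂·d₁)/(d₁·d₂).
n₁·d₂ = 5*s + 13. n₂·d₁ = 0.25*s + 0.875. Sum = 5.25*s + 13.875. d₁·d₂ = s^2 + 6.1*s + 9.1.
H(s) = (5.25*s + 13.875)/(s^2 + 6.1*s + 9.1)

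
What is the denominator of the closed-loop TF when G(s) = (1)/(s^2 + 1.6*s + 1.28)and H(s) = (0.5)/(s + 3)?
Characteristic poly = G_den * H_den + G_num * H_num = (s^3 + 4.6*s^2 + 6.08*s + 3.84) + (0.5) = s^3 + 4.6*s^2 + 6.08*s + 4.34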